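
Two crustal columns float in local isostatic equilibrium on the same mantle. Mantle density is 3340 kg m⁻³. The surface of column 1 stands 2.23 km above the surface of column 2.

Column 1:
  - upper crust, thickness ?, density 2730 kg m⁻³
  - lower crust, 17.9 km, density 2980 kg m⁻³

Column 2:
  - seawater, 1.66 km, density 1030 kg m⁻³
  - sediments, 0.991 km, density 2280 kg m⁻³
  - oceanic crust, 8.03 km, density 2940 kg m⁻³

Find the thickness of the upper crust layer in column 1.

Take the compensation level at the base of the deeper column (depth z_c below the surface of column 1) and equate Σ ρ_i t_i down to z_c; mantle fills any gap and the z_c terms cancel.
Column 1: x×2730 + 17.9×2980 + (z_c − 17.9 − x)×3340
Column 2: 2.23×0 + 1.66×1030 + 0.991×2280 + 8.03×2940 + (z_c − 2.23 − 10.681)×3340
The z_c×3340 term appears on both sides and cancels. Collect the known terms of each column as K = Σ(ρt)_known − 3340 × (depth of known layers): K_1 = 53342 − 3340×17.9 = −6444; K_2 = 27577.48 − 3340×(2.23 + 10.681) = −15545.26.
Balance: K_1 − x×(3340 − 2730) = K_2, so x = (K_1 − K_2)/(3340 − 2730) = 9101.26/610 = 14.9 km.

14.9 km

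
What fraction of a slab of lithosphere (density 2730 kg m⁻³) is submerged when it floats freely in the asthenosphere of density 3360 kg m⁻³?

Submerged fraction = ρ_obj/ρ_fluid = 2730/3360 = 0.812.

0.812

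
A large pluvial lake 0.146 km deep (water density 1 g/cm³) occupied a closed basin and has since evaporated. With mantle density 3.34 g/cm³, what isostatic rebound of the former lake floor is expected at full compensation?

u = d ρ_w/ρ_m = 0.146 km × 1/3.34 = 0.0437 km.

0.0437 km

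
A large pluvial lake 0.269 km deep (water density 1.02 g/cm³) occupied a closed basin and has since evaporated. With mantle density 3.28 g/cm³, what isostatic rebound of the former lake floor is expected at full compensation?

0.0837 km

u = d ρ_w/ρ_m = 0.269 km × 1.02/3.28 = 0.0837 km.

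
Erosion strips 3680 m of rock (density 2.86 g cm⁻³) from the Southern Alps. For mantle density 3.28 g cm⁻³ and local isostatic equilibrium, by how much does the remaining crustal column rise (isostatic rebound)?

Unloading: uplift u = e ρ_c/ρ_m = 3680 m × 2.86/3.28 = 3210 m.

3210 m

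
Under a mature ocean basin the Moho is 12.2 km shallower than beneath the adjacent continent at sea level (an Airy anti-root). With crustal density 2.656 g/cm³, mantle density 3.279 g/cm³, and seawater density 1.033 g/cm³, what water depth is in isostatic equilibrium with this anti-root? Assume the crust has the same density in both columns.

Replacing a thickness d of crust by seawater at the top must be balanced by replacing crust with mantle at the base: d (ρ_c − ρ_w) = a (ρ_m − ρ_c).
d = a (ρ_m − ρ_c)/(ρ_c − ρ_w) = 12.2 km × 0.623/1.623 = 4.68 km.

4.68 km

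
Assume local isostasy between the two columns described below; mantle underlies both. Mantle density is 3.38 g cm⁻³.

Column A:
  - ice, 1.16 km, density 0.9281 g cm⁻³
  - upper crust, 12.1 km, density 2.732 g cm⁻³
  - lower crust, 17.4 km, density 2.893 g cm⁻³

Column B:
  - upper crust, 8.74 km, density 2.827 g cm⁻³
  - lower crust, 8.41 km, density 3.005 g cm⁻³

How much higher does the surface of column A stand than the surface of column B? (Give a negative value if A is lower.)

3.31 km

For any compensation level in the mantle, the mantle terms cancel and isostasy reduces to e = (Σt_A − Σt_B) − (Σ(ρt)_A − Σ(ρt)_B) / ρ_m.
Σt_A = 30.66 km; Σt_B = 17.15 km; Σ(ρt)_A = 84.471996; Σ(ρt)_B = 49.98003 (in km·g cm⁻³).
e = (30.66 − 17.15) − (84.471996 − 49.98003) / 3.38 = 3.31 km.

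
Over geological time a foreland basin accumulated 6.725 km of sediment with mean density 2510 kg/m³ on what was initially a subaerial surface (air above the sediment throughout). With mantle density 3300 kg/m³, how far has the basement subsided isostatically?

5.12 km

Subaerial load: s = t ρ_sed / ρ_m = 6.725 km × 2510/3300 = 5.12 km.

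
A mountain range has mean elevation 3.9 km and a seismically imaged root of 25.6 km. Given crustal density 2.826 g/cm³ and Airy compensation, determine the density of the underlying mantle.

3.26 g/cm³

Airy balance: ρ_c h = (ρ_m − ρ_c) r → ρ_m = ρ_c (1 + h/r).
ρ_m = 2.826 × (1 + 3.9 km/25.6 km) = 3.26 g/cm³.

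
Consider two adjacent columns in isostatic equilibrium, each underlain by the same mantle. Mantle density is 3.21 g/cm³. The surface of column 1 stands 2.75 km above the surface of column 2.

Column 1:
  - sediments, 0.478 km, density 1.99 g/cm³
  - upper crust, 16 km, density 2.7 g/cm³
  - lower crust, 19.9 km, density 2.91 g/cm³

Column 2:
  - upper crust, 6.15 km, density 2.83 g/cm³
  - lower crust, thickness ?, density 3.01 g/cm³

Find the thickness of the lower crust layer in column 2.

17.7 km

Take the compensation level at the base of the deeper column (depth z_c below the surface of column 1) and equate Σ ρ_i t_i down to z_c; mantle fills any gap and the z_c terms cancel.
Column 1: 0.478×1.99 + 16×2.7 + 19.9×2.91 + (z_c − 36.378)×3.21
Column 2: 2.75×0 + 6.15×2.83 + x×3.01 + (z_c − 2.75 − 6.15 − x)×3.21
The z_c×3.21 term appears on both sides and cancels. Collect the known terms of each column as K = Σ(ρt)_known − 3.21 × (depth of known layers): K_1 = 102.06022 − 3.21×36.378 = −14.71316; K_2 = 17.4045 − 3.21×(2.75 + 6.15) = −11.1645.
Balance: K_1 = K_2 − x×(3.21 − 3.01), so x = (K_2 − K_1)/(3.21 − 3.01) = 3.54866/0.2 = 17.7 km.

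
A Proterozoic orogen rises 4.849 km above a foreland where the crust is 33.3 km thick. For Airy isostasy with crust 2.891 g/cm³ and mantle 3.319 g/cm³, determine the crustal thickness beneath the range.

70.9 km

Root depth r = h ρ_c / (ρ_m − ρ_c) = 4.849 km × 2.891 / 0.428 = 32.75 km.
Total thickness = T + h + r = 33.3 km + 4.849 km + 32.75 km = 70.9 km.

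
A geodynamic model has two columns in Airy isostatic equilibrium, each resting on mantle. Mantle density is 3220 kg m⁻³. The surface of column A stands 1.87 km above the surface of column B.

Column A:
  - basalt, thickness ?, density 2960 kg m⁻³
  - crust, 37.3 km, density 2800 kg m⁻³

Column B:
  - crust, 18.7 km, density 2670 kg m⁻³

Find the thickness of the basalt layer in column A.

2.46 km

Take the compensation level at the base of the deeper column (depth z_c below the surface of column A) and equate Σ ρ_i t_i down to z_c; mantle fills any gap and the z_c terms cancel.
Column A: x×2960 + 37.3×2800 + (z_c − 37.3 − x)×3220
Column B: 1.87×0 + 18.7×2670 + (z_c − 1.87 − 18.7)×3220
The z_c×3220 term appears on both sides and cancels. Collect the known terms of each column as K = Σ(ρt)_known − 3220 × (depth of known layers): K_A = 104440 − 3220×37.3 = −15666; K_B = 49929 − 3220×(1.87 + 18.7) = −16306.4.
Balance: K_A − x×(3220 − 2960) = K_B, so x = (K_A − K_B)/(3220 − 2960) = 640.4/260 = 2.46 km.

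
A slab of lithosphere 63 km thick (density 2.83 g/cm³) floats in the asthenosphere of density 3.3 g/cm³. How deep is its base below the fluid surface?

Draft d = t ρ_obj/ρ_fluid = 63 km × 2.83/3.3 = 54 km.

54 km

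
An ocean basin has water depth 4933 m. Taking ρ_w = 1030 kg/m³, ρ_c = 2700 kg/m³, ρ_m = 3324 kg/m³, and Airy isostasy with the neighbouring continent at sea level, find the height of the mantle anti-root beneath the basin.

13200 m

Isostatic balance requires: replacing crust with seawater at the top is compensated by replacing crust with mantle at the base: d (ρ_c − ρ_w) = a (ρ_m − ρ_c).
a = d (ρ_c − ρ_w)/(ρ_m − ρ_c) = 4933 m × 1670/624 = 13200 m.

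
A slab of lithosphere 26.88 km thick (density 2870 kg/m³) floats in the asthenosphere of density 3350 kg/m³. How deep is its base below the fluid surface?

Draft d = t ρ_obj/ρ_fluid = 26.88 km × 2870/3350 = 23 km.

23 km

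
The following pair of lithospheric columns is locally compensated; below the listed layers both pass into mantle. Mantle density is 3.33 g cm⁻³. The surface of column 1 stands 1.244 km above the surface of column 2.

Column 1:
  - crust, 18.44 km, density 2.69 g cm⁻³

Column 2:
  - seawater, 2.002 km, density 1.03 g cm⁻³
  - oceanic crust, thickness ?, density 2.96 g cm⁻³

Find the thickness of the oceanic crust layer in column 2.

8.26 km

Take the compensation level at the base of the deeper column (depth z_c below the surface of column 1) and equate Σ ρ_i t_i down to z_c; mantle fills any gap and the z_c terms cancel.
Column 1: 18.44×2.69 + (z_c − 18.44)×3.33
Column 2: 1.244×0 + 2.002×1.03 + x×2.96 + (z_c − 1.244 − 2.002 − x)×3.33
The z_c×3.33 term appears on both sides and cancels. Collect the known terms of each column as K = Σ(ρt)_known − 3.33 × (depth of known layers): K_1 = 49.6036 − 3.33×18.44 = −11.8016; K_2 = 2.06206 − 3.33×(1.244 + 2.002) = −8.74712.
Balance: K_1 = K_2 − x×(3.33 − 2.96), so x = (K_2 − K_1)/(3.33 − 2.96) = 3.05448/0.37 = 8.26 km.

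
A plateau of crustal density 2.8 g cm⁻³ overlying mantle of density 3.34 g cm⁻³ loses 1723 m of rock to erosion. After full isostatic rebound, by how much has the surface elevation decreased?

Rebound u = e ρ_c/ρ_m = 1723 m × 2.8/3.34 = 1444 m.
Net surface drop = e − u = 1723 m − 1444 m = e (ρ_m − ρ_c)/ρ_m = 279 m.

279 m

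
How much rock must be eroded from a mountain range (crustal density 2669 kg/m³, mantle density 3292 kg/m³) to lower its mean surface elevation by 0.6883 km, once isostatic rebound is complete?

3.64 km

Net drop Δ = e − u = e − e ρ_c/ρ_m = e (ρ_m − ρ_c)/ρ_m.
e = Δ ρ_m/(ρ_m − ρ_c) = 0.6883 km × 3292/623 = 3.64 km.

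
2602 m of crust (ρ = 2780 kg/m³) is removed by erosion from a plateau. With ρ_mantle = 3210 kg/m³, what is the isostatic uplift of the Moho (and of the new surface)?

Unloading: uplift u = e ρ_c/ρ_m = 2602 m × 2780/3210 = 2250 m.

2250 m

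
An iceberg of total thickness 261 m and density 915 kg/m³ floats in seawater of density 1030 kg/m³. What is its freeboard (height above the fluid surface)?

Floating equilibrium: submerged depth d = t ρ_obj/ρ_fluid = 261 m × 915/1030 = 231.9 m.
Freeboard = t − d = 261 m − 231.9 m = 29.1 m.

29.1 m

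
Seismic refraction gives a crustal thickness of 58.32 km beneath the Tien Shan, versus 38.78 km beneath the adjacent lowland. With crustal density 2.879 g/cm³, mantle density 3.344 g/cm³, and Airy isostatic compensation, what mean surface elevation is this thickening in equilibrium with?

2.72 km

Excess crust Δ = 58.32 km − 38.78 km = 19.54 km, split between elevation h and root r with h + r = Δ.
Airy balance ρ_c h = (ρ_m − ρ_c) r gives r = h ρ_c/(ρ_m − ρ_c), so h (1 + ρ_c/(ρ_m − ρ_c)) = Δ, i.e. h = Δ (ρ_m − ρ_c)/ρ_m.
h = 19.54 km × 0.465/3.344 = 2.72 km.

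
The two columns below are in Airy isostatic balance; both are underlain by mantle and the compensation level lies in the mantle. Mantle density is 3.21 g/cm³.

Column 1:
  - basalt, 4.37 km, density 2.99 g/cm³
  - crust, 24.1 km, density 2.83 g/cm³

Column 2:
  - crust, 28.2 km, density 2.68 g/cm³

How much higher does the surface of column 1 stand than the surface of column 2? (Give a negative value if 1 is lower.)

For any compensation level in the mantle, the mantle terms cancel and isostasy reduces to e = (Σt_1 − Σt_2) − (Σ(ρt)_1 − Σ(ρt)_2) / ρ_m.
Σt_1 = 28.47 km; Σt_2 = 28.2 km; Σ(ρt)_1 = 81.2693; Σ(ρt)_2 = 75.576 (in km·g/cm³).
e = (28.47 − 28.2) − (81.2693 − 75.576) / 3.21 = −1.5 km.

−1.5 km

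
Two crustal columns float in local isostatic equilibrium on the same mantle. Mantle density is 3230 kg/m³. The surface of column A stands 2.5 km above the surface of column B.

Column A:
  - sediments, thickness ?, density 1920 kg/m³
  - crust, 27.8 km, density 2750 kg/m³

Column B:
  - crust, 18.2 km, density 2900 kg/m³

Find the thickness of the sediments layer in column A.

Take the compensation level at the base of the deeper column (depth z_c below the surface of column A) and equate Σ ρ_i t_i down to z_c; mantle fills any gap and the z_c terms cancel.
Column A: x×1920 + 27.8×2750 + (z_c − 27.8 − x)×3230
Column B: 2.5×0 + 18.2×2900 + (z_c − 2.5 − 18.2)×3230
The z_c×3230 term appears on both sides and cancels. Collect the known terms of each column as K = Σ(ρt)_known − 3230 × (depth of known layers): K_A = 76450 − 3230×27.8 = −13344; K_B = 52780 − 3230×(2.5 + 18.2) = −14081.
Balance: K_A − x×(3230 − 1920) = K_B, so x = (K_A − K_B)/(3230 − 1920) = 737/1310 = 0.563 km.

0.563 km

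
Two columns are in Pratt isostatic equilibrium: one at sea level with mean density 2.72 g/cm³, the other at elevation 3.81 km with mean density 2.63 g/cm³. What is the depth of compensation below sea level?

111 km

ρ_ref D = ρ (D + h) → D (ρ_ref − ρ) = ρ h.
D = ρ h/(ρ_ref − ρ) = 2.63 × 3.81 km/(2.72 − 2.63) = 111 km.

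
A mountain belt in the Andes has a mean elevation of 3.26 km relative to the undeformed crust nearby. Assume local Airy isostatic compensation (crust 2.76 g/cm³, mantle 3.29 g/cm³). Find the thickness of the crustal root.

17 km

By Archimedes' principle applied to the lithosphere: the weight of the topography is balanced by the buoyancy of the root, ρ_c h = (ρ_m − ρ_c) r.
r = h · ρ_c / (ρ_m − ρ_c) = 3.26 km × 2.76 / (3.29 − 2.76) = 17 km.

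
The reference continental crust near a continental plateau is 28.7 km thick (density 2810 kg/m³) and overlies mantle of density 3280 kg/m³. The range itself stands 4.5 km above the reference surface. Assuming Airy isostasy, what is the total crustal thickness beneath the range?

60.1 km

Root depth r = h ρ_c / (ρ_m − ρ_c) = 4.5 km × 2810 / 470 = 26.9 km.
Total thickness = T + h + r = 28.7 km + 4.5 km + 26.9 km = 60.1 km.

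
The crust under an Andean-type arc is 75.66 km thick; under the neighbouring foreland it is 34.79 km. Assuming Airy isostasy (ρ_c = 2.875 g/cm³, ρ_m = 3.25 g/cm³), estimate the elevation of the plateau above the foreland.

Excess crust Δ = 75.66 km − 34.79 km = 40.87 km, split between elevation h and root r with h + r = Δ.
Airy balance ρ_c h = (ρ_m − ρ_c) r gives r = h ρ_c/(ρ_m − ρ_c), so h (1 + ρ_c/(ρ_m − ρ_c)) = Δ, i.e. h = Δ (ρ_m − ρ_c)/ρ_m.
h = 40.87 km × 0.375/3.25 = 4.72 km.

4.72 km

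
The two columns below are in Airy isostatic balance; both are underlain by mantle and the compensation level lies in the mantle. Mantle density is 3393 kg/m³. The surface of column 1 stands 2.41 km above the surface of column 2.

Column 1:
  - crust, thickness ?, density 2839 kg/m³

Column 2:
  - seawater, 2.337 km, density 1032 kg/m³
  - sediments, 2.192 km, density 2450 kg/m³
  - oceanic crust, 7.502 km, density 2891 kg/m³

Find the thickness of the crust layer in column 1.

35.2 km

Take the compensation level at the base of the deeper column (depth z_c below the surface of column 1) and equate Σ ρ_i t_i down to z_c; mantle fills any gap and the z_c terms cancel.
Column 1: x×2839 + (z_c − 0 − x)×3393
Column 2: 2.41×0 + 2.337×1032 + 2.192×2450 + 7.502×2891 + (z_c − 2.41 − 12.031)×3393
The z_c×3393 term appears on both sides and cancels. Collect the known terms of each column as K = Σ(ρt)_known − 3393 × (depth of known layers): K_1 = 0 − 3393×0 = 0; K_2 = 29470.466 − 3393×(2.41 + 12.031) = −19527.847.
Balance: K_1 − x×(3393 − 2839) = K_2, so x = (K_1 − K_2)/(3393 − 2839) = 19527.8/554 = 35.2 km.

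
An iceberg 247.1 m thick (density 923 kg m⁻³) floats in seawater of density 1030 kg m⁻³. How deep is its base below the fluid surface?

221 m

Draft d = t ρ_obj/ρ_fluid = 247.1 m × 923/1030 = 221 m.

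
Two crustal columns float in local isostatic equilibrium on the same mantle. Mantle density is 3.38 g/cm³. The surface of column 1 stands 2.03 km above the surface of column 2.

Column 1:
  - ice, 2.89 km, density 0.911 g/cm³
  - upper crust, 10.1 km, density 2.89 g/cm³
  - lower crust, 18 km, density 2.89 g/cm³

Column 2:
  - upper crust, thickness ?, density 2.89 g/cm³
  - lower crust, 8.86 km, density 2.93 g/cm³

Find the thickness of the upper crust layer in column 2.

20.5 km

Take the compensation level at the base of the deeper column (depth z_c below the surface of column 1) and equate Σ ρ_i t_i down to z_c; mantle fills any gap and the z_c terms cancel.
Column 1: 2.89×0.911 + 10.1×2.89 + 18×2.89 + (z_c − 30.99)×3.38
Column 2: 2.03×0 + x×2.89 + 8.86×2.93 + (z_c − 2.03 − 8.86 − x)×3.38
The z_c×3.38 term appears on both sides and cancels. Collect the known terms of each column as K = Σ(ρt)_known − 3.38 × (depth of known layers): K_1 = 83.84179 − 3.38×30.99 = −20.90441; K_2 = 25.9598 − 3.38×(2.03 + 8.86) = −10.8484.
Balance: K_1 = K_2 − x×(3.38 − 2.89), so x = (K_2 − K_1)/(3.38 − 2.89) = 10.056/0.49 = 20.5 km.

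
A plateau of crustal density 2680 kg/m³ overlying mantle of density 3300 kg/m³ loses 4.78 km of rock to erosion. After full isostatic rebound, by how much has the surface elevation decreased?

0.898 km

Rebound u = e ρ_c/ρ_m = 4.78 km × 2680/3300 = 3.882 km.
Net surface drop = e − u = 4.78 km − 3.882 km = e (ρ_m − ρ_c)/ρ_m = 0.898 km.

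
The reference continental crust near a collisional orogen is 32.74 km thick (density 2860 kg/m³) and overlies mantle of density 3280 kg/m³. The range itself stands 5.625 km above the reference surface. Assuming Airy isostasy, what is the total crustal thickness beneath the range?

76.7 km

Root depth r = h ρ_c / (ρ_m − ρ_c) = 5.625 km × 2860 / 420 = 38.3 km.
Total thickness = T + h + r = 32.74 km + 5.625 km + 38.3 km = 76.7 km.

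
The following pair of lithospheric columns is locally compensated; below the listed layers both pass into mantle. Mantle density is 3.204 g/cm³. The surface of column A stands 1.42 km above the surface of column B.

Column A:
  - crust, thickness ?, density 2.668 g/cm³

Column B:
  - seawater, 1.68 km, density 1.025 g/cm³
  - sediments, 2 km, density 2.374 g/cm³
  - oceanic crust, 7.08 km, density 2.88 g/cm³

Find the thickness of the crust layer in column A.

22.7 km

Take the compensation level at the base of the deeper column (depth z_c below the surface of column A) and equate Σ ρ_i t_i down to z_c; mantle fills any gap and the z_c terms cancel.
Column A: x×2.668 + (z_c − 0 − x)×3.204
Column B: 1.42×0 + 1.68×1.025 + 2×2.374 + 7.08×2.88 + (z_c − 1.42 − 10.76)×3.204
The z_c×3.204 term appears on both sides and cancels. Collect the known terms of each column as K = Σ(ρt)_known − 3.204 × (depth of known layers): K_A = 0 − 3.204×0 = 0; K_B = 26.8604 − 3.204×(1.42 + 10.76) = −12.16432.
Balance: K_A − x×(3.204 − 2.668) = K_B, so x = (K_A − K_B)/(3.204 − 2.668) = 12.1643/0.536 = 22.7 km.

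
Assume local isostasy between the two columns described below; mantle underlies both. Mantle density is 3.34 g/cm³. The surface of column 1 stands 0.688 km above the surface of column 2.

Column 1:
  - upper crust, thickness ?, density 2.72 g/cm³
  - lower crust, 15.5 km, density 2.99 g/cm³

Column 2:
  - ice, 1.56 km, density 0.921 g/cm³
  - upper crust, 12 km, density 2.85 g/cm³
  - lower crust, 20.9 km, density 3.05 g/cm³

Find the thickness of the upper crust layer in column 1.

Take the compensation level at the base of the deeper column (depth z_c below the surface of column 1) and equate Σ ρ_i t_i down to z_c; mantle fills any gap and the z_c terms cancel.
Column 1: x×2.72 + 15.5×2.99 + (z_c − 15.5 − x)×3.34
Column 2: 0.688×0 + 1.56×0.921 + 12×2.85 + 20.9×3.05 + (z_c − 0.688 − 34.46)×3.34
The z_c×3.34 term appears on both sides and cancels. Collect the known terms of each column as K = Σ(ρt)_known − 3.34 × (depth of known layers): K_1 = 46.345 − 3.34×15.5 = −5.425; K_2 = 99.38176 − 3.34×(0.688 + 34.46) = −18.01256.
Balance: K_1 − x×(3.34 − 2.72) = K_2, so x = (K_1 − K_2)/(3.34 − 2.72) = 12.5876/0.62 = 20.3 km.

20.3 km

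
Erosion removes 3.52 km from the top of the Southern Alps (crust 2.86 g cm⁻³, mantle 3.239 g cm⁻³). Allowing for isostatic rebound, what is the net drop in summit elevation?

Rebound u = e ρ_c/ρ_m = 3.52 km × 2.86/3.239 = 3.108 km.
Net surface drop = e − u = 3.52 km − 3.108 km = e (ρ_m − ρ_c)/ρ_m = 0.412 km.

0.412 km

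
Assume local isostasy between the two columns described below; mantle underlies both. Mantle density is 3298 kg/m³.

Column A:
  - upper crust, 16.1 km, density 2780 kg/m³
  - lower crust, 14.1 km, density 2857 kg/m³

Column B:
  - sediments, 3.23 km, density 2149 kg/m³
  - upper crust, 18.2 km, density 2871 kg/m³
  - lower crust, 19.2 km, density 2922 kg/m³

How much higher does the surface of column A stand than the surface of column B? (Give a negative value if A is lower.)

For any compensation level in the mantle, the mantle terms cancel and isostasy reduces to e = (Σt_A − Σt_B) − (Σ(ρt)_A − Σ(ρt)_B) / ρ_m.
Σt_A = 30.2 km; Σt_B = 40.63 km; Σ(ρt)_A = 85041.7; Σ(ρt)_B = 115295.87 (in km·kg/m³).
e = (30.2 − 40.63) − (85041.7 − 115295.87) / 3298 = −1.26 km.

−1.26 km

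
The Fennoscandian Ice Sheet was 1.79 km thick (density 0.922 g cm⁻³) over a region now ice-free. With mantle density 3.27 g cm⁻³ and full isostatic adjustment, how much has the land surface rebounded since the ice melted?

0.505 km

Removing the load lets mantle flow back in; uplift u satisfies ρ_ice t = ρ_m u.
u = t ρ_ice/ρ_m = 1.79 km × 0.922/3.27 = 0.505 km.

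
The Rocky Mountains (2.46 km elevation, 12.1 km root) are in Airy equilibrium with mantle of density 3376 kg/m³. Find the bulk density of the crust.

2810 kg/m³

ρ_c h = (ρ_m − ρ_c) r → ρ_c (h + r) = ρ_m r → ρ_c = ρ_m r / (h + r).
ρ_c = 3376 × 12.1 km / (2.46 km + 12.1 km) = 2810 kg/m³.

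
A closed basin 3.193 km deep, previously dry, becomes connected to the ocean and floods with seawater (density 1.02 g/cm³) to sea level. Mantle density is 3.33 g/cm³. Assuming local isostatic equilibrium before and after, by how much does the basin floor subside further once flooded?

After flooding the water column is d + s deep. Its weight must equal the weight of mantle displaced by the extra subsidence s: (d + s) ρ_w = s ρ_m.
s = d ρ_w / (ρ_m − ρ_w) = 3.193 km × 1.02/(3.33 − 1.02) = 1.41 km.

1.41 km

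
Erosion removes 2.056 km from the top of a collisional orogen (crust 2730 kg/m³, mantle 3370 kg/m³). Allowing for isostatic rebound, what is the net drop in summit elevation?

0.39 km

Rebound u = e ρ_c/ρ_m = 2.056 km × 2730/3370 = 1.666 km.
Net surface drop = e − u = 2.056 km − 1.666 km = e (ρ_m − ρ_c)/ρ_m = 0.39 km.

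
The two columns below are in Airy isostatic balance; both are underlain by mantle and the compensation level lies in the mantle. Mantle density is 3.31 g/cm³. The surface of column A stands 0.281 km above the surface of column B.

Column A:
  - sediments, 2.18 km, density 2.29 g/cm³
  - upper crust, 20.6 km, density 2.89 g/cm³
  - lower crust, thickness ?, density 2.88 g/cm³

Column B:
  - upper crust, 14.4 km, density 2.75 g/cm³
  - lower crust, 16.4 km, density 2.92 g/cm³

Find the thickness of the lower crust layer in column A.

10.5 km

Take the compensation level at the base of the deeper column (depth z_c below the surface of column A) and equate Σ ρ_i t_i down to z_c; mantle fills any gap and the z_c terms cancel.
Column A: 2.18×2.29 + 20.6×2.89 + x×2.88 + (z_c − 22.78 − x)×3.31
Column B: 0.281×0 + 14.4×2.75 + 16.4×2.92 + (z_c − 0.281 − 30.8)×3.31
The z_c×3.31 term appears on both sides and cancels. Collect the known terms of each column as K = Σ(ρt)_known − 3.31 × (depth of known layers): K_A = 64.5262 − 3.31×22.78 = −10.8756; K_B = 87.488 − 3.31×(0.281 + 30.8) = −15.39011.
Balance: K_A − x×(3.31 − 2.88) = K_B, so x = (K_A − K_B)/(3.31 − 2.88) = 4.51451/0.43 = 10.5 km.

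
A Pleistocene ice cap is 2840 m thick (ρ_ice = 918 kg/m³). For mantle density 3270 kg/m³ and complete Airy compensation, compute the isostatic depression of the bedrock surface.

797 m

Equating mass per unit area of the two columns: the ice load ρ_ice t is balanced by mantle displaced below, ρ_m s.
s = t ρ_ice / ρ_m = 2840 m × 918/3270 = 797 m.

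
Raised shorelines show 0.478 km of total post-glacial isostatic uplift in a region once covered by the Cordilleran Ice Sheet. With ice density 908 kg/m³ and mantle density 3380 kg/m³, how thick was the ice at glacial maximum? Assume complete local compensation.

1.78 km

u = t ρ_ice/ρ_m → t = u ρ_m/ρ_ice = 0.478 km × 3380/908 = 1.78 km.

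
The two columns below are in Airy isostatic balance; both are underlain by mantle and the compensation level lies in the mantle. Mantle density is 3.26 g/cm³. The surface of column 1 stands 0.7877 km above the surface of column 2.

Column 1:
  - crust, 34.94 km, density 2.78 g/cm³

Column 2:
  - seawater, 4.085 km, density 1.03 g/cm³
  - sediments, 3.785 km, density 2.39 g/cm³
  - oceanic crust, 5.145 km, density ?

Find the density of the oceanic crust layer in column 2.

2.91 g/cm³

Take the compensation level at the base of the deeper column (depth z_c below the surface of column 1) and equate Σ ρ_i t_i down to z_c; mantle fills any gap and the z_c terms cancel.
Column 1: 34.94×2.78 + (z_c − 34.94)×3.26
Column 2: 0.7877×0 + 4.085×1.03 + 3.785×2.39 + 5.145×ρ + (z_c − 0.7877 − 13.015)×3.26
The z_c×3.26 term appears on both sides and cancels. Collect the known terms of each column as K = Σ(ρt)_known − 3.26 × (depth of known layers): K_1 = 97.1332 − 3.26×34.94 = −16.7712; K_2 = 13.2537 − 3.26×(0.7877 + 13.015) = −31.743102.
Balance: K_1 = K_2 + 5.145×ρ, so ρ = (K_1 − K_2)/5.145 = 14.9719/5.145 = 2.91 g/cm³.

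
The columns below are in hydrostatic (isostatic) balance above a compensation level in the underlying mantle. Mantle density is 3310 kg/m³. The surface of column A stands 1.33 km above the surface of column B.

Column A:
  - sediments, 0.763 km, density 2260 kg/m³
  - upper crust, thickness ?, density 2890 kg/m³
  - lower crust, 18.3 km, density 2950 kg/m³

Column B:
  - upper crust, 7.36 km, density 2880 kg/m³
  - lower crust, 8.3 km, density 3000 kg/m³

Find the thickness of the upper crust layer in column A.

Take the compensation level at the base of the deeper column (depth z_c below the surface of column A) and equate Σ ρ_i t_i down to z_c; mantle fills any gap and the z_c terms cancel.
Column A: 0.763×2260 + x×2890 + 18.3×2950 + (z_c − 19.063 − x)×3310
Column B: 1.33×0 + 7.36×2880 + 8.3×3000 + (z_c − 1.33 − 15.66)×3310
The z_c×3310 term appears on both sides and cancels. Collect the known terms of each column as K = Σ(ρt)_known − 3310 × (depth of known layers): K_A = 55709.38 − 3310×19.063 = −7389.15; K_B = 46096.8 − 3310×(1.33 + 15.66) = −10140.1.
Balance: K_A − x×(3310 − 2890) = K_B, so x = (K_A − K_B)/(3310 − 2890) = 2750.95/420 = 6.55 km.

6.55 km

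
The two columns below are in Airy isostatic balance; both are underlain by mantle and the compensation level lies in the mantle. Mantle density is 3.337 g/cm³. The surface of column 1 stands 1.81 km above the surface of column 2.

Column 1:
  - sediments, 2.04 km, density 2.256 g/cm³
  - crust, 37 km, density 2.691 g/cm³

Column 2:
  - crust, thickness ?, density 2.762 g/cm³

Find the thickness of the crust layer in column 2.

34.9 km

Take the compensation level at the base of the deeper column (depth z_c below the surface of column 1) and equate Σ ρ_i t_i down to z_c; mantle fills any gap and the z_c terms cancel.
Column 1: 2.04×2.256 + 37×2.691 + (z_c − 39.04)×3.337
Column 2: 1.81×0 + x×2.762 + (z_c − 1.81 − 0 − x)×3.337
The z_c×3.337 term appears on both sides and cancels. Collect the known terms of each column as K = Σ(ρt)_known − 3.337 × (depth of known layers): K_1 = 104.16924 − 3.337×39.04 = −26.10724; K_2 = 0 − 3.337×(1.81 + 0) = −6.03997.
Balance: K_1 = K_2 − x×(3.337 − 2.762), so x = (K_2 − K_1)/(3.337 − 2.762) = 20.0673/0.575 = 34.9 km.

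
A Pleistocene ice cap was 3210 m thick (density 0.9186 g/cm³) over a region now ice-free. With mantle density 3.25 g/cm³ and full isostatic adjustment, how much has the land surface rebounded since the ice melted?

Removing the load lets mantle flow back in; uplift u satisfies ρ_ice t = ρ_m u.
u = t ρ_ice/ρ_m = 3210 m × 0.9186/3.25 = 907 m.

907 m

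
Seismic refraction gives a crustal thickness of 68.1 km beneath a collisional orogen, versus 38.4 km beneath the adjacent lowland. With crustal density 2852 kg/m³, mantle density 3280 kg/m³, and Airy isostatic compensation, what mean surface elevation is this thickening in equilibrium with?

3.88 km

Excess crust Δ = 68.1 km − 38.4 km = 29.7 km, split between elevation h and root r with h + r = Δ.
Airy balance ρ_c h = (ρ_m − ρ_c) r gives r = h ρ_c/(ρ_m − ρ_c), so h (1 + ρ_c/(ρ_m − ρ_c)) = Δ, i.e. h = Δ (ρ_m − ρ_c)/ρ_m.
h = 29.7 km × 428/3280 = 3.88 km.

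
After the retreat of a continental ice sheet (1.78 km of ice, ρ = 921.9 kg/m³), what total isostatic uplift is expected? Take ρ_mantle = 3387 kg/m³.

Removing the load lets mantle flow back in; uplift u satisfies ρ_ice t = ρ_m u.
u = t ρ_ice/ρ_m = 1.78 km × 921.9/3387 = 0.484 km.

0.484 km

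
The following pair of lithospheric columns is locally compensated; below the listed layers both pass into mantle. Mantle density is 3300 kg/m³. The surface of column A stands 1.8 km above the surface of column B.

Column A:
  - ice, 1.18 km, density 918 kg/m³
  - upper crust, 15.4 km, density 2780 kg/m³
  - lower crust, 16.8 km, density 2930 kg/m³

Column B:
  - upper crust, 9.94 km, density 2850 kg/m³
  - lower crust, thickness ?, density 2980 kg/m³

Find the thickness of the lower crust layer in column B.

20.7 km

Take the compensation level at the base of the deeper column (depth z_c below the surface of column A) and equate Σ ρ_i t_i down to z_c; mantle fills any gap and the z_c terms cancel.
Column A: 1.18×918 + 15.4×2780 + 16.8×2930 + (z_c − 33.38)×3300
Column B: 1.8×0 + 9.94×2850 + x×2980 + (z_c − 1.8 − 9.94 − x)×3300
The z_c×3300 term appears on both sides and cancels. Collect the known terms of each column as K = Σ(ρt)_known − 3300 × (depth of known layers): K_A = 93119.24 − 3300×33.38 = −17034.76; K_B = 28329 − 3300×(1.8 + 9.94) = −10413.
Balance: K_A = K_B − x×(3300 − 2980), so x = (K_B − K_A)/(3300 − 2980) = 6621.76/320 = 20.7 km.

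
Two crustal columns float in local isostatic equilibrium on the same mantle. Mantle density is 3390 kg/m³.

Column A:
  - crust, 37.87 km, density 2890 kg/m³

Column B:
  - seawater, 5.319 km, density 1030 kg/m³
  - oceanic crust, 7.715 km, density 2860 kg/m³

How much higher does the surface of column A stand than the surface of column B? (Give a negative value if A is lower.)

For any compensation level in the mantle, the mantle terms cancel and isostasy reduces to e = (Σt_A − Σt_B) − (Σ(ρt)_A − Σ(ρt)_B) / ρ_m.
Σt_A = 37.87 km; Σt_B = 13.034 km; Σ(ρt)_A = 109444.3; Σ(ρt)_B = 27543.47 (in km·kg/m³).
e = (37.87 − 13.034) − (109444.3 − 27543.47) / 3390 = 0.676 km.

0.676 km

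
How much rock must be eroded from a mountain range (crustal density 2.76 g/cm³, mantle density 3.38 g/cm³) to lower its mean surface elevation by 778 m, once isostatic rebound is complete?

Net drop Δ = e − u = e − e ρ_c/ρ_m = e (ρ_m − ρ_c)/ρ_m.
e = Δ ρ_m/(ρ_m − ρ_c) = 778 m × 3.38/0.62 = 4240 m.

4240 m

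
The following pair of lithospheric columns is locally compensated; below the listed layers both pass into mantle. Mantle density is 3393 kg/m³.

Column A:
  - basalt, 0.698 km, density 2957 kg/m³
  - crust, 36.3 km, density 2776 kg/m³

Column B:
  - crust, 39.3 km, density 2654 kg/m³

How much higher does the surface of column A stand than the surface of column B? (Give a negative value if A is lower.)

For any compensation level in the mantle, the mantle terms cancel and isostasy reduces to e = (Σt_A − Σt_B) − (Σ(ρt)_A − Σ(ρt)_B) / ρ_m.
Σt_A = 36.998 km; Σt_B = 39.3 km; Σ(ρt)_A = 102832.786; Σ(ρt)_B = 104302.2 (in km·kg/m³).
e = (36.998 − 39.3) − (102832.786 − 104302.2) / 3393 = −1.87 km.

−1.87 km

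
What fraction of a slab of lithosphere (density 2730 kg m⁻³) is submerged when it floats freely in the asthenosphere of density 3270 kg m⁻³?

83.5%

Submerged fraction = ρ_obj/ρ_fluid = 2730/3270 = 83.5%.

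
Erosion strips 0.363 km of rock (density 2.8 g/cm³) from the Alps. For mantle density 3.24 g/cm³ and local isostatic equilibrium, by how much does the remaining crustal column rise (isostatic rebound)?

Unloading: uplift u = e ρ_c/ρ_m = 0.363 km × 2.8/3.24 = 0.314 km.

0.314 km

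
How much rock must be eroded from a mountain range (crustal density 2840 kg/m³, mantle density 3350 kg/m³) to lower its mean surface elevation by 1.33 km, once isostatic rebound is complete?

Net drop Δ = e − u = e − e ρ_c/ρ_m = e (ρ_m − ρ_c)/ρ_m.
e = Δ ρ_m/(ρ_m − ρ_c) = 1.33 km × 3350/510 = 8.74 km.

8.74 km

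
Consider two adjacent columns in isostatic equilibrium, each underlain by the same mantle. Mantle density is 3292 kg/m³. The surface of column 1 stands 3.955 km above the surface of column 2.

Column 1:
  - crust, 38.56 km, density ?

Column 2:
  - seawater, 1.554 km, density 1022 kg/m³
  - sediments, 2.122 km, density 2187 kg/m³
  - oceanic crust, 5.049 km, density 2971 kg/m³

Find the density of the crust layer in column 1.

2760 kg/m³

Take the compensation level at the base of the deeper column (depth z_c below the surface of column 1) and equate Σ ρ_i t_i down to z_c; mantle fills any gap and the z_c terms cancel.
Column 1: 38.56×ρ + (z_c − 38.56)×3292
Column 2: 3.955×0 + 1.554×1022 + 2.122×2187 + 5.049×2971 + (z_c − 3.955 − 8.725)×3292
The z_c×3292 term appears on both sides and cancels. Collect the known terms of each column as K = Σ(ρt)_known − 3292 × (depth of known layers): K_1 = 0 − 3292×38.56 = −126939.52; K_2 = 21229.581 − 3292×(3.955 + 8.725) = −20512.979.
Balance: K_1 + 38.56×ρ = K_2, so ρ = (K_2 − K_1)/38.56 = 106427/38.56 = 2760 kg/m³.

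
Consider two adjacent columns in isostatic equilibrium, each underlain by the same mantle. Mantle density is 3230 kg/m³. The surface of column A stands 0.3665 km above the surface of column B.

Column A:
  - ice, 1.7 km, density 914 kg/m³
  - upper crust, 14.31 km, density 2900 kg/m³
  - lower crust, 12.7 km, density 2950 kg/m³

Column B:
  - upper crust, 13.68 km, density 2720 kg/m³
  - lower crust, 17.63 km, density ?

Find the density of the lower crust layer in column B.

Take the compensation level at the base of the deeper column (depth z_c below the surface of column A) and equate Σ ρ_i t_i down to z_c; mantle fills any gap and the z_c terms cancel.
Column A: 1.7×914 + 14.31×2900 + 12.7×2950 + (z_c − 28.71)×3230
Column B: 0.3665×0 + 13.68×2720 + 17.63×ρ + (z_c − 0.3665 − 31.31)×3230
The z_c×3230 term appears on both sides and cancels. Collect the known terms of each column as K = Σ(ρt)_known − 3230 × (depth of known layers): K_A = 80517.8 − 3230×28.71 = −12215.5; K_B = 37209.6 − 3230×(0.3665 + 31.31) = −65105.495.
Balance: K_A = K_B + 17.63×ρ, so ρ = (K_A − K_B)/17.63 = 52890/17.63 = 3000 kg/m³.

3000 kg/m³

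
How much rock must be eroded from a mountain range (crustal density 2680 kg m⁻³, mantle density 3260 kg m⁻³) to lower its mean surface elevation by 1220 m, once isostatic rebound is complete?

6860 m

Net drop Δ = e − u = e − e ρ_c/ρ_m = e (ρ_m − ρ_c)/ρ_m.
e = Δ ρ_m/(ρ_m − ρ_c) = 1220 m × 3260/580 = 6860 m.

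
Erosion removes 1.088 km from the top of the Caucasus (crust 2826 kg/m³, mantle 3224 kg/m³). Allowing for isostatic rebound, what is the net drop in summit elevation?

0.134 km

Rebound u = e ρ_c/ρ_m = 1.088 km × 2826/3224 = 0.9537 km.
Net surface drop = e − u = 1.088 km − 0.9537 km = e (ρ_m − ρ_c)/ρ_m = 0.134 km.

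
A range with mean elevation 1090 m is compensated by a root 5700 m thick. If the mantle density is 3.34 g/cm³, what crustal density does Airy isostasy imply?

2.8 g/cm³

ρ_c h = (ρ_m − ρ_c) r → ρ_c (h + r) = ρ_m r → ρ_c = ρ_m r / (h + r).
ρ_c = 3.34 × 5700 m / (1090 m + 5700 m) = 2.8 g/cm³.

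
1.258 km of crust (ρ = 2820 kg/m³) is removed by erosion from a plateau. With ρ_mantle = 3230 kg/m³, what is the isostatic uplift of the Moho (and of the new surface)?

Unloading: uplift u = e ρ_c/ρ_m = 1.258 km × 2820/3230 = 1.1 km.

1.1 km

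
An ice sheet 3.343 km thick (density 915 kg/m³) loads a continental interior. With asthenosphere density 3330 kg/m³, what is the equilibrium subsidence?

For local isostatic compensation: the ice load ρ_ice t is balanced by mantle displaced below, ρ_m s.
s = t ρ_ice / ρ_m = 3.343 km × 915/3330 = 0.919 km.

0.919 km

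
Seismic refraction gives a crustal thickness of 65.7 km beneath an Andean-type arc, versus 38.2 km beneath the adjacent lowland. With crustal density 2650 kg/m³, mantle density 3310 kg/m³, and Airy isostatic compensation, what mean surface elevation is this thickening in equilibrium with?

Excess crust Δ = 65.7 km − 38.2 km = 27.5 km, split between elevation h and root r with h + r = Δ.
Airy balance ρ_c h = (ρ_m − ρ_c) r gives r = h ρ_c/(ρ_m − ρ_c), so h (1 + ρ_c/(ρ_m − ρ_c)) = Δ, i.e. h = Δ (ρ_m − ρ_c)/ρ_m.
h = 27.5 km × 660/3310 = 5.48 km.

5.48 km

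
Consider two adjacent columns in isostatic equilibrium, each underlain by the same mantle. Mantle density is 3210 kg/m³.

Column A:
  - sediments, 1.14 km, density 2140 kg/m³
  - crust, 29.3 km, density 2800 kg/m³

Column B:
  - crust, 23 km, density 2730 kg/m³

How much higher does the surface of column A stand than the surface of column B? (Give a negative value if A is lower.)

0.683 km

For any compensation level in the mantle, the mantle terms cancel and isostasy reduces to e = (Σt_A − Σt_B) − (Σ(ρt)_A − Σ(ρt)_B) / ρ_m.
Σt_A = 30.44 km; Σt_B = 23 km; Σ(ρt)_A = 84479.6; Σ(ρt)_B = 62790 (in km·kg/m³).
e = (30.44 − 23) − (84479.6 − 62790) / 3210 = 0.683 km.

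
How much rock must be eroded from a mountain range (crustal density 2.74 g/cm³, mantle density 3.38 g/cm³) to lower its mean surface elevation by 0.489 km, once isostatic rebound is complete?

2.58 km

Net drop Δ = e − u = e − e ρ_c/ρ_m = e (ρ_m − ρ_c)/ρ_m.
e = Δ ρ_m/(ρ_m − ρ_c) = 0.489 km × 3.38/0.64 = 2.58 km.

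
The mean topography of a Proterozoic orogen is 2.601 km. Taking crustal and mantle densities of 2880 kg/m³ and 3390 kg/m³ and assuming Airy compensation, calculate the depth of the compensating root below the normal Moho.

14.7 km

For local isostatic compensation: the weight of the topography is balanced by the buoyancy of the root, ρ_c h = (ρ_m − ρ_c) r.
r = h · ρ_c / (ρ_m − ρ_c) = 2.601 km × 2880 / (3390 − 2880) = 14.7 km.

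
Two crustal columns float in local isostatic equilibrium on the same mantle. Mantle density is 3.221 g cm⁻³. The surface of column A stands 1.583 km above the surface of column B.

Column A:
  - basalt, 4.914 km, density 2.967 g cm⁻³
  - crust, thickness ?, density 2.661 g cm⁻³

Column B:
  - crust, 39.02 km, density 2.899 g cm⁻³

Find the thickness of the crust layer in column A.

Take the compensation level at the base of the deeper column (depth z_c below the surface of column A) and equate Σ ρ_i t_i down to z_c; mantle fills any gap and the z_c terms cancel.
Column A: 4.914×2.967 + x×2.661 + (z_c − 4.914 − x)×3.221
Column B: 1.583×0 + 39.02×2.899 + (z_c − 1.583 − 39.02)×3.221
The z_c×3.221 term appears on both sides and cancels. Collect the known terms of each column as K = Σ(ρt)_known − 3.221 × (depth of known layers): K_A = 14.579838 − 3.221×4.914 = −1.248156; K_B = 113.11898 − 3.221×(1.583 + 39.02) = −17.663283.
Balance: K_A − x×(3.221 − 2.661) = K_B, so x = (K_A − K_B)/(3.221 − 2.661) = 16.4151/0.56 = 29.3 km.

29.3 km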